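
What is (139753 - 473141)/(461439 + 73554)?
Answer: -333388/534993 ≈ -0.62316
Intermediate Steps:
(139753 - 473141)/(461439 + 73554) = -333388/534993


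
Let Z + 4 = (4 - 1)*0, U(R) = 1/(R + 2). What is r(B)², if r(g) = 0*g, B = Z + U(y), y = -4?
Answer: 0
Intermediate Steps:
U(R) = 1/(2 + R)
Z = -4 (Z = -4 + (4 - 1)*0 = -4 + 3*0 = -4 + 0 = -4)
B = -9/2 (B = -4 + 1/(2 - 4) = -4 + 1/(-2) = -4 - ½ = -9/2 ≈ -4.5000)
r(g) = 0
r(B)² = 0² = 0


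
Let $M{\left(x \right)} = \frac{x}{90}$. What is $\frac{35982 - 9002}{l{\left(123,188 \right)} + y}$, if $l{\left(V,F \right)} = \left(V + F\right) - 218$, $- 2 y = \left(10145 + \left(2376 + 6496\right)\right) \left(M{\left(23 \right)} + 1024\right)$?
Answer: $- \frac{539600}{194780819} \approx -0.0027703$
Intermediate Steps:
$M{\left(x \right)} = \frac{x}{90}$ ($M{\left(x \right)} = x \frac{1}{90} = \frac{x}{90}$)
$y = - \frac{194782679}{20}$ ($y = - \frac{\left(10145 + \left(2376 + 6496\right)\right) \left(\frac{1}{90} \cdot 23 + 1024\right)}{2} = - \frac{\left(10145 + 8872\right) \left(\frac{23}{90} + 1024\right)}{2} = - \frac{19017 \cdot \frac{92183}{90}}{2} = \left(- \frac{1}{2}\right) \frac{194782679}{10} = - \frac{194782679}{20} \approx -9.7391 \cdot 10^{6}$)
$l{\left(V,F \right)} = -218 + F + V$ ($l{\left(V,F \right)} = \left(F + V\right) - 218 = -218 + F + V$)
$\frac{35982 - 9002}{l{\left(123,188 \right)} + y} = \frac{35982 - 9002}{\left(-218 + 188 + 123\right) - \frac{194782679}{20}} = \frac{26980}{93 - \frac{194782679}{20}} = \frac{26980}{- \frac{194780819}{20}} = 26980 \left(- \frac{20}{194780819}\right) = - \frac{539600}{194780819}$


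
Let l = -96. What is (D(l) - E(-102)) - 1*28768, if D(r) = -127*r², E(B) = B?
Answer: -1199098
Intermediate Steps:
(D(l) - E(-102)) - 1*28768 = (-127*(-96)² - 1*(-102)) - 1*28768 = (-127*9216 + 102) - 28768 = (-1170432 + 102) - 28768 = -1170330 - 28768 = -1199098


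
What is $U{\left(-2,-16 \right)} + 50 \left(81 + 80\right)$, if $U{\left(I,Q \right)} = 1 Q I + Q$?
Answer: $8066$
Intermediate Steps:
$U{\left(I,Q \right)} = Q + I Q$ ($U{\left(I,Q \right)} = Q I + Q = I Q + Q = Q + I Q$)
$U{\left(-2,-16 \right)} + 50 \left(81 + 80\right) = - 16 \left(1 - 2\right) + 50 \left(81 + 80\right) = \left(-16\right) \left(-1\right) + 50 \cdot 161 = 16 + 8050 = 8066$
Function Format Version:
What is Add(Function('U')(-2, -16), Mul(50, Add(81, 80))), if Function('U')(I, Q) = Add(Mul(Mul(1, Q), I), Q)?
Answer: 8066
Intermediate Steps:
Function('U')(I, Q) = Add(Q, Mul(I, Q)) (Function('U')(I, Q) = Add(Mul(Q, I), Q) = Add(Mul(I, Q), Q) = Add(Q, Mul(I, Q)))
Add(Function('U')(-2, -16), Mul(50, Add(81, 80))) = Add(Mul(-16, Add(1, -2)), Mul(50, Add(81, 80))) = Add(Mul(-16, -1), Mul(50, 161)) = Add(16, 8050) = 8066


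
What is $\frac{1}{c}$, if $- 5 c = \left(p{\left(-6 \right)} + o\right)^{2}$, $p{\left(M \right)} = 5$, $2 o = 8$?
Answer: $- \frac{5}{81} \approx -0.061728$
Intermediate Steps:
$o = 4$ ($o = \frac{1}{2} \cdot 8 = 4$)
$c = - \frac{81}{5}$ ($c = - \frac{\left(5 + 4\right)^{2}}{5} = - \frac{9^{2}}{5} = \left(- \frac{1}{5}\right) 81 = - \frac{81}{5} \approx -16.2$)
$\frac{1}{c} = \frac{1}{- \frac{81}{5}} = - \frac{5}{81}$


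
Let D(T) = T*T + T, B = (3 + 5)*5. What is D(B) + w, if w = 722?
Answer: 2362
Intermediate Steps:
B = 40 (B = 8*5 = 40)
D(T) = T + T² (D(T) = T² + T = T + T²)
D(B) + w = 40*(1 + 40) + 722 = 40*41 + 722 = 1640 + 722 = 2362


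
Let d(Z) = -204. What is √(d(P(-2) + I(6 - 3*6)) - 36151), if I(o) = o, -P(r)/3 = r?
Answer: I*√36355 ≈ 190.67*I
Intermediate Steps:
P(r) = -3*r
√(d(P(-2) + I(6 - 3*6)) - 36151) = √(-204 - 36151) = √(-36355) = I*√36355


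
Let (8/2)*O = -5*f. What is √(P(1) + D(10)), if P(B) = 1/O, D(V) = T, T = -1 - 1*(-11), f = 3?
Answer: √2190/15 ≈ 3.1198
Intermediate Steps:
T = 10 (T = -1 + 11 = 10)
D(V) = 10
O = -15/4 (O = (-5*3)/4 = (¼)*(-15) = -15/4 ≈ -3.7500)
P(B) = -4/15 (P(B) = 1/(-15/4) = -4/15)
√(P(1) + D(10)) = √(-4/15 + 10) = √(146/15) = √2190/15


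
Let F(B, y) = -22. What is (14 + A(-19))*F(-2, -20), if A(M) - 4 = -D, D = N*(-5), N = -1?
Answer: -286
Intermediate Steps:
D = 5 (D = -1*(-5) = 5)
A(M) = -1 (A(M) = 4 - 1*5 = 4 - 5 = -1)
(14 + A(-19))*F(-2, -20) = (14 - 1)*(-22) = 13*(-22) = -286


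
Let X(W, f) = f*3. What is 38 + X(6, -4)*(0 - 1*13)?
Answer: 194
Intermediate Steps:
X(W, f) = 3*f
38 + X(6, -4)*(0 - 1*13) = 38 + (3*(-4))*(0 - 1*13) = 38 - 12*(0 - 13) = 38 - 12*(-13) = 38 + 156 = 194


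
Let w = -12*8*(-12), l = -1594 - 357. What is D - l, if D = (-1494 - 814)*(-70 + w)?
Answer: -2495305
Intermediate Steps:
l = -1951
w = 1152 (w = -96*(-12) = 1152)
D = -2497256 (D = (-1494 - 814)*(-70 + 1152) = -2308*1082 = -2497256)
D - l = -2497256 - 1*(-1951) = -2497256 + 1951 = -2495305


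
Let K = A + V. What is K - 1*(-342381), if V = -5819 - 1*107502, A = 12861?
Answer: 241921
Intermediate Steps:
V = -113321 (V = -5819 - 107502 = -113321)
K = -100460 (K = 12861 - 113321 = -100460)
K - 1*(-342381) = -100460 - 1*(-342381) = -100460 + 342381 = 241921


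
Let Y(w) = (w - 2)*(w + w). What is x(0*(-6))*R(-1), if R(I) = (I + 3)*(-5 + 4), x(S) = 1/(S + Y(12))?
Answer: -1/120 ≈ -0.0083333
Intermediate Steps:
Y(w) = 2*w*(-2 + w) (Y(w) = (-2 + w)*(2*w) = 2*w*(-2 + w))
x(S) = 1/(240 + S) (x(S) = 1/(S + 2*12*(-2 + 12)) = 1/(S + 2*12*10) = 1/(S + 240) = 1/(240 + S))
R(I) = -3 - I (R(I) = (3 + I)*(-1) = -3 - I)
x(0*(-6))*R(-1) = (-3 - 1*(-1))/(240 + 0*(-6)) = (-3 + 1)/(240 + 0) = -2/240 = (1/240)*(-2) = -1/120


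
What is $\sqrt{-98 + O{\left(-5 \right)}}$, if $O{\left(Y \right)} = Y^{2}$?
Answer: $i \sqrt{73} \approx 8.544 i$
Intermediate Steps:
$\sqrt{-98 + O{\left(-5 \right)}} = \sqrt{-98 + \left(-5\right)^{2}} = \sqrt{-98 + 25} = \sqrt{-73} = i \sqrt{73}$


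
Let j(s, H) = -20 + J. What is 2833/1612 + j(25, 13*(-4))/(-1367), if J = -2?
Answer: 3908175/2203604 ≈ 1.7735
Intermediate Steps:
j(s, H) = -22 (j(s, H) = -20 - 2 = -22)
2833/1612 + j(25, 13*(-4))/(-1367) = 2833/1612 - 22/(-1367) = 2833*(1/1612) - 22*(-1/1367) = 2833/1612 + 22/1367 = 3908175/2203604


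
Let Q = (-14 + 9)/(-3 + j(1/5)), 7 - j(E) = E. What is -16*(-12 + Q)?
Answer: 4048/19 ≈ 213.05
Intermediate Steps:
j(E) = 7 - E
Q = -25/19 (Q = (-14 + 9)/(-3 + (7 - 1/5)) = -5/(-3 + (7 - 1*⅕)) = -5/(-3 + (7 - ⅕)) = -5/(-3 + 34/5) = -5/19/5 = -5*5/19 = -25/19 ≈ -1.3158)
-16*(-12 + Q) = -16*(-12 - 25/19) = -16*(-253/19) = 4048/19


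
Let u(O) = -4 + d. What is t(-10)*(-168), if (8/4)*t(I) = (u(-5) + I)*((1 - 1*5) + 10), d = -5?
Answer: 9576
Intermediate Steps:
u(O) = -9 (u(O) = -4 - 5 = -9)
t(I) = -27 + 3*I (t(I) = ((-9 + I)*((1 - 1*5) + 10))/2 = ((-9 + I)*((1 - 5) + 10))/2 = ((-9 + I)*(-4 + 10))/2 = ((-9 + I)*6)/2 = (-54 + 6*I)/2 = -27 + 3*I)
t(-10)*(-168) = (-27 + 3*(-10))*(-168) = (-27 - 30)*(-168) = -57*(-168) = 9576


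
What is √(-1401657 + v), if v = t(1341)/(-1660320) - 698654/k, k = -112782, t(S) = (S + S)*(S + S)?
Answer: I*√2370169315703343148571370/1300376460 ≈ 1183.9*I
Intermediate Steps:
t(S) = 4*S² (t(S) = (2*S)*(2*S) = 4*S²)
v = 4843531921/2600752920 (v = (4*1341²)/(-1660320) - 698654/(-112782) = (4*1798281)*(-1/1660320) - 698654*(-1/112782) = 7193124*(-1/1660320) + 349327/56391 = -199809/46120 + 349327/56391 = 4843531921/2600752920 ≈ 1.8624)
√(-1401657 + v) = √(-1401657 + 4843531921/2600752920) = √(-3645358692056519/2600752920) = I*√2370169315703343148571370/1300376460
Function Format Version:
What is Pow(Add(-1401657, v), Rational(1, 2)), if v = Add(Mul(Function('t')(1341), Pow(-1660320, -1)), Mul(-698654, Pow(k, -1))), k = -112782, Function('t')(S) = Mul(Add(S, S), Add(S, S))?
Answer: Mul(Rational(1, 1300376460), I, Pow(2370169315703343148571370, Rational(1, 2))) ≈ Mul(1183.9, I)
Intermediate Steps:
Function('t')(S) = Mul(4, Pow(S, 2)) (Function('t')(S) = Mul(Mul(2, S), Mul(2, S)) = Mul(4, Pow(S, 2)))
v = Rational(4843531921, 2600752920) (v = Add(Mul(Mul(4, Pow(1341, 2)), Pow(-1660320, -1)), Mul(-698654, Pow(-112782, -1))) = Add(Mul(Mul(4, 1798281), Rational(-1, 1660320)), Mul(-698654, Rational(-1, 112782))) = Add(Mul(7193124, Rational(-1, 1660320)), Rational(349327, 56391)) = Add(Rational(-199809, 46120), Rational(349327, 56391)) = Rational(4843531921, 2600752920) ≈ 1.8624)
Pow(Add(-1401657, v), Rational(1, 2)) = Pow(Add(-1401657, Rational(4843531921, 2600752920)), Rational(1, 2)) = Pow(Rational(-3645358692056519, 2600752920), Rational(1, 2)) = Mul(Rational(1, 1300376460), I, Pow(2370169315703343148571370, Rational(1, 2)))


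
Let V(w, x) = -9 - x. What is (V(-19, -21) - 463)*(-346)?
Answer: 156046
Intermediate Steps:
(V(-19, -21) - 463)*(-346) = ((-9 - 1*(-21)) - 463)*(-346) = ((-9 + 21) - 463)*(-346) = (12 - 463)*(-346) = -451*(-346) = 156046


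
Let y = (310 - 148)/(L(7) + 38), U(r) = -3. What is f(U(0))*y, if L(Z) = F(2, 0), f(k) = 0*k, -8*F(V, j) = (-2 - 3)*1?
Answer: 0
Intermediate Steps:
F(V, j) = 5/8 (F(V, j) = -(-2 - 3)/8 = -(-5)/8 = -⅛*(-5) = 5/8)
f(k) = 0
L(Z) = 5/8
y = 432/103 (y = (310 - 148)/(5/8 + 38) = 162/(309/8) = 162*(8/309) = 432/103 ≈ 4.1942)
f(U(0))*y = 0*(432/103) = 0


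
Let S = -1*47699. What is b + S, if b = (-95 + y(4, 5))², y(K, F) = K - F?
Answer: -38483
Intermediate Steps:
S = -47699
b = 9216 (b = (-95 + (4 - 1*5))² = (-95 + (4 - 5))² = (-95 - 1)² = (-96)² = 9216)
b + S = 9216 - 47699 = -38483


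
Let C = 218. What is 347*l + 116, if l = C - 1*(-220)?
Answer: 152102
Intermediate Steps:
l = 438 (l = 218 - 1*(-220) = 218 + 220 = 438)
347*l + 116 = 347*438 + 116 = 151986 + 116 = 152102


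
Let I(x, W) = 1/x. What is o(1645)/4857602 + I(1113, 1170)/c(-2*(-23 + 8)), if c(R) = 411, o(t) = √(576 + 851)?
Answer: 1/457443 + √1427/4857602 ≈ 9.9627e-6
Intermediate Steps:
o(t) = √1427
o(1645)/4857602 + I(1113, 1170)/c(-2*(-23 + 8)) = √1427/4857602 + 1/(1113*411) = √1427*(1/4857602) + (1/1113)*(1/411) = √1427/4857602 + 1/457443 = 1/457443 + √1427/4857602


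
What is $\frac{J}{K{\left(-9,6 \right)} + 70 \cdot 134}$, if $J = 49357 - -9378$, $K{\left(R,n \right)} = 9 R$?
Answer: $\frac{3455}{547} \approx 6.3163$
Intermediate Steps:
$J = 58735$ ($J = 49357 + 9378 = 58735$)
$\frac{J}{K{\left(-9,6 \right)} + 70 \cdot 134} = \frac{58735}{9 \left(-9\right) + 70 \cdot 134} = \frac{58735}{-81 + 9380} = \frac{58735}{9299} = 58735 \cdot \frac{1}{9299} = \frac{3455}{547}$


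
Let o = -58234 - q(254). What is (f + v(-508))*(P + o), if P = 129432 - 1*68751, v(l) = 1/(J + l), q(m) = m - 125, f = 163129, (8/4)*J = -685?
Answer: 643204265786/1701 ≈ 3.7813e+8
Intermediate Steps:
J = -685/2 (J = (1/2)*(-685) = -685/2 ≈ -342.50)
q(m) = -125 + m
v(l) = 1/(-685/2 + l)
o = -58363 (o = -58234 - (-125 + 254) = -58234 - 1*129 = -58234 - 129 = -58363)
P = 60681 (P = 129432 - 68751 = 60681)
(f + v(-508))*(P + o) = (163129 + 2/(-685 + 2*(-508)))*(60681 - 58363) = (163129 + 2/(-685 - 1016))*2318 = (163129 + 2/(-1701))*2318 = (163129 + 2*(-1/1701))*2318 = (163129 - 2/1701)*2318 = (277482427/1701)*2318 = 643204265786/1701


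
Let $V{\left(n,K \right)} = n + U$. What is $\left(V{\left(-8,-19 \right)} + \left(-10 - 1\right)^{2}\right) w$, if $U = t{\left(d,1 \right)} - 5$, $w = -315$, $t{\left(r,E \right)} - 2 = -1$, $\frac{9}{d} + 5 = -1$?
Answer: $-34335$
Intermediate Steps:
$d = - \frac{3}{2}$ ($d = \frac{9}{-5 - 1} = \frac{9}{-6} = 9 \left(- \frac{1}{6}\right) = - \frac{3}{2} \approx -1.5$)
$t{\left(r,E \right)} = 1$ ($t{\left(r,E \right)} = 2 - 1 = 1$)
$U = -4$ ($U = 1 - 5 = -4$)
$V{\left(n,K \right)} = -4 + n$ ($V{\left(n,K \right)} = n - 4 = -4 + n$)
$\left(V{\left(-8,-19 \right)} + \left(-10 - 1\right)^{2}\right) w = \left(\left(-4 - 8\right) + \left(-10 - 1\right)^{2}\right) \left(-315\right) = \left(-12 + \left(-11\right)^{2}\right) \left(-315\right) = \left(-12 + 121\right) \left(-315\right) = 109 \left(-315\right) = -34335$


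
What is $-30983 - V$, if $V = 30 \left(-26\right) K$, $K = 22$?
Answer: $-13823$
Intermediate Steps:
$V = -17160$ ($V = 30 \left(-26\right) 22 = \left(-780\right) 22 = -17160$)
$-30983 - V = -30983 - -17160 = -30983 + 17160 = -13823$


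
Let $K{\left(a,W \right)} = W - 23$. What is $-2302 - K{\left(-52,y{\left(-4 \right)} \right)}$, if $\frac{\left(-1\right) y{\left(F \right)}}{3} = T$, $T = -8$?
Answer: $-2303$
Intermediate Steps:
$y{\left(F \right)} = 24$ ($y{\left(F \right)} = \left(-3\right) \left(-8\right) = 24$)
$K{\left(a,W \right)} = -23 + W$
$-2302 - K{\left(-52,y{\left(-4 \right)} \right)} = -2302 - \left(-23 + 24\right) = -2302 - 1 = -2303$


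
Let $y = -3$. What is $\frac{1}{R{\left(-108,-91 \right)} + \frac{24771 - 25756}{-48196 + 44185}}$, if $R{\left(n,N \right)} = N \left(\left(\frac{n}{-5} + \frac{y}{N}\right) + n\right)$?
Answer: $\frac{20055}{157625192} \approx 0.00012723$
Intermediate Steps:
$R{\left(n,N \right)} = N \left(- \frac{3}{N} + \frac{4 n}{5}\right)$ ($R{\left(n,N \right)} = N \left(\left(\frac{n}{-5} - \frac{3}{N}\right) + n\right) = N \left(\left(n \left(- \frac{1}{5}\right) - \frac{3}{N}\right) + n\right) = N \left(\left(- \frac{n}{5} - \frac{3}{N}\right) + n\right) = N \left(\left(- \frac{3}{N} - \frac{n}{5}\right) + n\right) = N \left(- \frac{3}{N} + \frac{4 n}{5}\right)$)
$\frac{1}{R{\left(-108,-91 \right)} + \frac{24771 - 25756}{-48196 + 44185}} = \frac{1}{\left(-3 + \frac{4}{5} \left(-91\right) \left(-108\right)\right) + \frac{24771 - 25756}{-48196 + 44185}} = \frac{1}{\left(-3 + \frac{39312}{5}\right) - \frac{985}{-4011}} = \frac{1}{\frac{39297}{5} - - \frac{985}{4011}} = \frac{1}{\frac{39297}{5} + \frac{985}{4011}} = \frac{1}{\frac{157625192}{20055}} = \frac{20055}{157625192}$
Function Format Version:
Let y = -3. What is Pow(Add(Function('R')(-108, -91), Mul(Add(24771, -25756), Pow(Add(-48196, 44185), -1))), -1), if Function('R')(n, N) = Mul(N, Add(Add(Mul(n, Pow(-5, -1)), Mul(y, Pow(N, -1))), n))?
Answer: Rational(20055, 157625192) ≈ 0.00012723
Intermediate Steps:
Function('R')(n, N) = Mul(N, Add(Mul(-3, Pow(N, -1)), Mul(Rational(4, 5), n))) (Function('R')(n, N) = Mul(N, Add(Add(Mul(n, Pow(-5, -1)), Mul(-3, Pow(N, -1))), n)) = Mul(N, Add(Add(Mul(n, Rational(-1, 5)), Mul(-3, Pow(N, -1))), n)) = Mul(N, Add(Add(Mul(Rational(-1, 5), n), Mul(-3, Pow(N, -1))), n)) = Mul(N, Add(Add(Mul(-3, Pow(N, -1)), Mul(Rational(-1, 5), n)), n)) = Mul(N, Add(Mul(-3, Pow(N, -1)), Mul(Rational(4, 5), n))))
Pow(Add(Function('R')(-108, -91), Mul(Add(24771, -25756), Pow(Add(-48196, 44185), -1))), -1) = Pow(Add(Add(-3, Mul(Rational(4, 5), -91, -108)), Mul(Add(24771, -25756), Pow(Add(-48196, 44185), -1))), -1) = Pow(Add(Add(-3, Rational(39312, 5)), Mul(-985, Pow(-4011, -1))), -1) = Pow(Add(Rational(39297, 5), Mul(-985, Rational(-1, 4011))), -1) = Pow(Add(Rational(39297, 5), Rational(985, 4011)), -1) = Pow(Rational(157625192, 20055), -1) = Rational(20055, 157625192)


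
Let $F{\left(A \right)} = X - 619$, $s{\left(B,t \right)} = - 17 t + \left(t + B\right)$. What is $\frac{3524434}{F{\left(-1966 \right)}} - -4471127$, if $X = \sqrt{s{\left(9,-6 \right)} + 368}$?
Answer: $\frac{854432512365}{191344} - \frac{1762217 \sqrt{473}}{191344} \approx 4.4652 \cdot 10^{6}$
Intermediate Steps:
$s{\left(B,t \right)} = B - 16 t$ ($s{\left(B,t \right)} = - 17 t + \left(B + t\right) = B - 16 t$)
$X = \sqrt{473}$ ($X = \sqrt{\left(9 - -96\right) + 368} = \sqrt{\left(9 + 96\right) + 368} = \sqrt{105 + 368} = \sqrt{473} \approx 21.749$)
$F{\left(A \right)} = -619 + \sqrt{473}$ ($F{\left(A \right)} = \sqrt{473} - 619 = -619 + \sqrt{473}$)
$\frac{3524434}{F{\left(-1966 \right)}} - -4471127 = \frac{3524434}{-619 + \sqrt{473}} - -4471127 = \frac{3524434}{-619 + \sqrt{473}} + 4471127 = 4471127 + \frac{3524434}{-619 + \sqrt{473}}$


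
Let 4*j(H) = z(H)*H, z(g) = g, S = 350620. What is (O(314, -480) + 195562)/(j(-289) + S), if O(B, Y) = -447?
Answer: 780460/1486001 ≈ 0.52521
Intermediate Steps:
j(H) = H²/4 (j(H) = (H*H)/4 = H²/4)
(O(314, -480) + 195562)/(j(-289) + S) = (-447 + 195562)/((¼)*(-289)² + 350620) = 195115/((¼)*83521 + 350620) = 195115/(83521/4 + 350620) = 195115/(1486001/4) = 195115*(4/1486001) = 780460/1486001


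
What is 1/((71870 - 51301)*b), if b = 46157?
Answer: 1/949403333 ≈ 1.0533e-9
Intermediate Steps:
1/((71870 - 51301)*b) = 1/((71870 - 51301)*46157) = (1/46157)/20569 = (1/20569)*(1/46157) = 1/949403333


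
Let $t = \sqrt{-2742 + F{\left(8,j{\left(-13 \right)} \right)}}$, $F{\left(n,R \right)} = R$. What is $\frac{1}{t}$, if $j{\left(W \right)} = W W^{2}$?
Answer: $- \frac{i \sqrt{4939}}{4939} \approx - 0.014229 i$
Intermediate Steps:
$j{\left(W \right)} = W^{3}$
$t = i \sqrt{4939}$ ($t = \sqrt{-2742 + \left(-13\right)^{3}} = \sqrt{-2742 - 2197} = \sqrt{-4939} = i \sqrt{4939} \approx 70.278 i$)
$\frac{1}{t} = \frac{1}{i \sqrt{4939}} = - \frac{i \sqrt{4939}}{4939}$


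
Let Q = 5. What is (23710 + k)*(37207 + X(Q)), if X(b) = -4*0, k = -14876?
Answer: 328686638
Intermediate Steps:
X(b) = 0
(23710 + k)*(37207 + X(Q)) = (23710 - 14876)*(37207 + 0) = 8834*37207 = 328686638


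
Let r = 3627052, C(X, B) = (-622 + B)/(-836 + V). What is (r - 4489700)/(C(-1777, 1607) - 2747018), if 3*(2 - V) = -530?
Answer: 1701141856/5417122451 ≈ 0.31403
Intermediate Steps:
V = 536/3 (V = 2 - 1/3*(-530) = 2 + 530/3 = 536/3 ≈ 178.67)
C(X, B) = 933/986 - 3*B/1972 (C(X, B) = (-622 + B)/(-836 + 536/3) = (-622 + B)/(-1972/3) = (-622 + B)*(-3/1972) = 933/986 - 3*B/1972)
(r - 4489700)/(C(-1777, 1607) - 2747018) = (3627052 - 4489700)/((933/986 - 3/1972*1607) - 2747018) = -862648/((933/986 - 4821/1972) - 2747018) = -862648/(-2955/1972 - 2747018) = -862648/(-5417122451/1972) = -862648*(-1972/5417122451) = 1701141856/5417122451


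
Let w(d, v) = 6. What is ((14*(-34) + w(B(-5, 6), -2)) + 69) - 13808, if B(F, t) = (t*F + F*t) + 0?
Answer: -14209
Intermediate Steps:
B(F, t) = 2*F*t (B(F, t) = (F*t + F*t) + 0 = 2*F*t + 0 = 2*F*t)
((14*(-34) + w(B(-5, 6), -2)) + 69) - 13808 = ((14*(-34) + 6) + 69) - 13808 = ((-476 + 6) + 69) - 13808 = (-470 + 69) - 13808 = -401 - 13808 = -14209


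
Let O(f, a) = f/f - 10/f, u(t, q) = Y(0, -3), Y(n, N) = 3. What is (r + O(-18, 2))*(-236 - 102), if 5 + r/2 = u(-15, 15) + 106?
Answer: -637468/9 ≈ -70830.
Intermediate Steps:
u(t, q) = 3
r = 208 (r = -10 + 2*(3 + 106) = -10 + 2*109 = -10 + 218 = 208)
O(f, a) = 1 - 10/f
(r + O(-18, 2))*(-236 - 102) = (208 + (-10 - 18)/(-18))*(-236 - 102) = (208 - 1/18*(-28))*(-338) = (208 + 14/9)*(-338) = (1886/9)*(-338) = -637468/9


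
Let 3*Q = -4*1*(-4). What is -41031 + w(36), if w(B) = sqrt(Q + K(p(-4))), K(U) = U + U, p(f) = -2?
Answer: -41031 + 2*sqrt(3)/3 ≈ -41030.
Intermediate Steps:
Q = 16/3 (Q = (-4*1*(-4))/3 = (-4*(-4))/3 = (1/3)*16 = 16/3 ≈ 5.3333)
K(U) = 2*U
w(B) = 2*sqrt(3)/3 (w(B) = sqrt(16/3 + 2*(-2)) = sqrt(16/3 - 4) = sqrt(4/3) = 2*sqrt(3)/3)
-41031 + w(36) = -41031 + 2*sqrt(3)/3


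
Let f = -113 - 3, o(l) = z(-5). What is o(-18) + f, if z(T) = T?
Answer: -121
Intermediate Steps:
o(l) = -5
f = -116
o(-18) + f = -5 - 116 = -121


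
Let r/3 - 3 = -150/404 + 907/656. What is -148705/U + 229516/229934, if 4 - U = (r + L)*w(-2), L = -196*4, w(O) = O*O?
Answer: -55460749607442/1177575595009 ≈ -47.097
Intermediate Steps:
r = 797325/66256 (r = 9 + 3*(-150/404 + 907/656) = 9 + 3*(-150*1/404 + 907*(1/656)) = 9 + 3*(-75/202 + 907/656) = 9 + 3*(67007/66256) = 9 + 201021/66256 = 797325/66256 ≈ 12.034)
w(O) = O²
L = -784
U = 51213635/16564 (U = 4 - (797325/66256 - 784)*(-2)² = 4 - (-51147379)*4/66256 = 4 - 1*(-51147379/16564) = 4 + 51147379/16564 = 51213635/16564 ≈ 3091.9)
-148705/U + 229516/229934 = -148705/51213635/16564 + 229516/229934 = -148705*16564/51213635 + 229516*(1/229934) = -492629924/10242727 + 114758/114967 = -55460749607442/1177575595009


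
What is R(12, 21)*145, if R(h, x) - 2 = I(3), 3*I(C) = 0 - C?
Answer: 145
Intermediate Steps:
I(C) = -C/3 (I(C) = (0 - C)/3 = (-C)/3 = -C/3)
R(h, x) = 1 (R(h, x) = 2 - 1/3*3 = 2 - 1 = 1)
R(12, 21)*145 = 1*145 = 145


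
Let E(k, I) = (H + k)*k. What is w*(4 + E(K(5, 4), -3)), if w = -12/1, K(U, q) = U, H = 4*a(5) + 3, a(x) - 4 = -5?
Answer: -288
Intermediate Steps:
a(x) = -1 (a(x) = 4 - 5 = -1)
H = -1 (H = 4*(-1) + 3 = -4 + 3 = -1)
w = -12 (w = -12*1 = -12)
E(k, I) = k*(-1 + k) (E(k, I) = (-1 + k)*k = k*(-1 + k))
w*(4 + E(K(5, 4), -3)) = -12*(4 + 5*(-1 + 5)) = -12*(4 + 5*4) = -12*(4 + 20) = -12*24 = -288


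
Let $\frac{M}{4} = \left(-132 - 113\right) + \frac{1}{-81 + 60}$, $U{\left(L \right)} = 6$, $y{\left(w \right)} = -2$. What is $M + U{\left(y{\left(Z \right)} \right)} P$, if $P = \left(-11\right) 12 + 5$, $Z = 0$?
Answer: $- \frac{36586}{21} \approx -1742.2$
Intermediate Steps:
$P = -127$ ($P = -132 + 5 = -127$)
$M = - \frac{20584}{21}$ ($M = 4 \left(\left(-132 - 113\right) + \frac{1}{-81 + 60}\right) = 4 \left(-245 + \frac{1}{-21}\right) = 4 \left(-245 - \frac{1}{21}\right) = 4 \left(- \frac{5146}{21}\right) = - \frac{20584}{21} \approx -980.19$)
$M + U{\left(y{\left(Z \right)} \right)} P = - \frac{20584}{21} + 6 \left(-127\right) = - \frac{20584}{21} - 762 = - \frac{36586}{21}$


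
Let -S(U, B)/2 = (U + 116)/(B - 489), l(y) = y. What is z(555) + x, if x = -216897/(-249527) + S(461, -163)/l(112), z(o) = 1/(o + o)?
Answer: 4479698155277/5056455052320 ≈ 0.88594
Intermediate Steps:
S(U, B) = -2*(116 + U)/(-489 + B) (S(U, B) = -2*(U + 116)/(B - 489) = -2*(116 + U)/(-489 + B))
z(o) = 1/(2*o)
x = 8063320343/9110729824 (x = -216897/(-249527) + (2*(-116 - 1*461)/(-489 - 163))/112 = -216897*(-1/249527) + (2*(-116 - 461)/(-652))*(1/112) = 216897/249527 + (2*(-1/652)*(-577))*(1/112) = 216897/249527 + (577/326)*(1/112) = 216897/249527 + 577/36512 = 8063320343/9110729824 ≈ 0.88504)
z(555) + x = (½)/555 + 8063320343/9110729824 = (½)*(1/555) + 8063320343/9110729824 = 1/1110 + 8063320343/9110729824 = 4479698155277/5056455052320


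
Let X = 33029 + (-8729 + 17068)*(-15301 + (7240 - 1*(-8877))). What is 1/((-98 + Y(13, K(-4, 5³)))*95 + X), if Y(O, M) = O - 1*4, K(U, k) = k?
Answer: 1/6829198 ≈ 1.4643e-7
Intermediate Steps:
Y(O, M) = -4 + O (Y(O, M) = O - 4 = -4 + O)
X = 6837653 (X = 33029 + 8339*(-15301 + (7240 + 8877)) = 33029 + 8339*(-15301 + 16117) = 33029 + 8339*816 = 33029 + 6804624 = 6837653)
1/((-98 + Y(13, K(-4, 5³)))*95 + X) = 1/((-98 + (-4 + 13))*95 + 6837653) = 1/((-98 + 9)*95 + 6837653) = 1/(-89*95 + 6837653) = 1/(-8455 + 6837653) = 1/6829198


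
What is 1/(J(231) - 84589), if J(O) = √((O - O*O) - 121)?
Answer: -84589/7155352172 - I*√53251/7155352172 ≈ -1.1822e-5 - 3.225e-8*I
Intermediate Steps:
J(O) = √(-121 + O - O²) (J(O) = √((O - O²) - 121) = √(-121 + O - O²))
1/(J(231) - 84589) = 1/(√(-121 + 231 - 1*231²) - 84589) = 1/(√(-121 + 231 - 1*53361) - 84589) = 1/(√(-121 + 231 - 53361) - 84589) = 1/(√(-53251) - 84589) = 1/(I*√53251 - 84589) = 1/(-84589 + I*√53251)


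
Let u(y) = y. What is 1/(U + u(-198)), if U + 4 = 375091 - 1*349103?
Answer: 1/25786 ≈ 3.8781e-5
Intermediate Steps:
U = 25984 (U = -4 + (375091 - 1*349103) = -4 + (375091 - 349103) = -4 + 25988 = 25984)
1/(U + u(-198)) = 1/(25984 - 198) = 1/25786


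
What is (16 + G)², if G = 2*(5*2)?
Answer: 1296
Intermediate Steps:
G = 20 (G = 2*10 = 20)
(16 + G)² = (16 + 20)² = 36² = 1296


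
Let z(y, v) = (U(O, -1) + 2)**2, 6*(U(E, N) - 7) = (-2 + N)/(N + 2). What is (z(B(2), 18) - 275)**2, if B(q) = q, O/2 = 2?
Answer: 657721/16 ≈ 41108.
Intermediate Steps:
O = 4 (O = 2*2 = 4)
U(E, N) = 7 + (-2 + N)/(6*(2 + N)) (U(E, N) = 7 + ((-2 + N)/(N + 2))/6 = 7 + ((-2 + N)/(2 + N))/6 = 7 + (-2 + N)/(6*(2 + N)))
z(y, v) = 289/4 (z(y, v) = ((82 + 43*(-1))/(6*(2 - 1)) + 2)**2 = ((1/6)*(82 - 43)/1 + 2)**2 = ((1/6)*1*39 + 2)**2 = (13/2 + 2)**2 = (17/2)**2 = 289/4)
(z(B(2), 18) - 275)**2 = (289/4 - 275)**2 = (-811/4)**2 = 657721/16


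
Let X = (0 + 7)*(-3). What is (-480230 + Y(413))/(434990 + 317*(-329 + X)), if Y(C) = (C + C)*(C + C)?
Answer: 101023/162020 ≈ 0.62352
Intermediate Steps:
X = -21 (X = 7*(-3) = -21)
Y(C) = 4*C² (Y(C) = (2*C)*(2*C) = 4*C²)
(-480230 + Y(413))/(434990 + 317*(-329 + X)) = (-480230 + 4*413²)/(434990 + 317*(-329 - 21)) = (-480230 + 4*170569)/(434990 + 317*(-350)) = (-480230 + 682276)/(434990 - 110950) = 202046/324040 = 202046*(1/324040) = 101023/162020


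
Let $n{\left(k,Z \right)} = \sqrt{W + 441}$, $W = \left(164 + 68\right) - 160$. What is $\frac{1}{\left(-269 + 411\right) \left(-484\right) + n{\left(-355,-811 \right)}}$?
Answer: $- \frac{68728}{4723537471} - \frac{3 \sqrt{57}}{4723537471} \approx -1.4555 \cdot 10^{-5}$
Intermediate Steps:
$W = 72$ ($W = 232 - 160 = 72$)
$n{\left(k,Z \right)} = 3 \sqrt{57}$ ($n{\left(k,Z \right)} = \sqrt{72 + 441} = \sqrt{513} = 3 \sqrt{57}$)
$\frac{1}{\left(-269 + 411\right) \left(-484\right) + n{\left(-355,-811 \right)}} = \frac{1}{\left(-269 + 411\right) \left(-484\right) + 3 \sqrt{57}} = \frac{1}{142 \left(-484\right) + 3 \sqrt{57}} = \frac{1}{-68728 + 3 \sqrt{57}}$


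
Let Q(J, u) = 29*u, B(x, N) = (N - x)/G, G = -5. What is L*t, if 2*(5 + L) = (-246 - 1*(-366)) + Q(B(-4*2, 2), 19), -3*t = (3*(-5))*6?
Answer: 9915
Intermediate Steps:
B(x, N) = -N/5 + x/5 (B(x, N) = (N - x)/(-5) = (N - x)*(-⅕) = -N/5 + x/5)
t = 30 (t = -3*(-5)*6/3 = -(-5)*6 = -⅓*(-90) = 30)
L = 661/2 (L = -5 + ((-246 - 1*(-366)) + 29*19)/2 = -5 + ((-246 + 366) + 551)/2 = -5 + (120 + 551)/2 = -5 + (½)*671 = -5 + 671/2 = 661/2 ≈ 330.50)
L*t = (661/2)*30 = 9915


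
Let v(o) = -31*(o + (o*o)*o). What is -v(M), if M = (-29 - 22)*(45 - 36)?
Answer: -2997794178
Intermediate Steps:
M = -459 (M = -51*9 = -459)
v(o) = -31*o - 31*o³ (v(o) = -31*(o + o²*o) = -31*(o + o³) = -31*o - 31*o³)
-v(M) = -(-31)*(-459)*(1 + (-459)²) = -(-31)*(-459)*(1 + 210681) = -(-31)*(-459)*210682 = -1*2997794178 = -2997794178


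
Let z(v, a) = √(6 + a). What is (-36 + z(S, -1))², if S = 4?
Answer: (36 - √5)² ≈ 1140.0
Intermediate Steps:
(-36 + z(S, -1))² = (-36 + √(6 - 1))² = (-36 + √5)²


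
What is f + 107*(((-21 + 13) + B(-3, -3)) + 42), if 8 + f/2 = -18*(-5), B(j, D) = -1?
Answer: 3695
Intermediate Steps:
f = 164 (f = -16 + 2*(-18*(-5)) = -16 + 2*90 = -16 + 180 = 164)
f + 107*(((-21 + 13) + B(-3, -3)) + 42) = 164 + 107*(((-21 + 13) - 1) + 42) = 164 + 107*((-8 - 1) + 42) = 164 + 107*(-9 + 42) = 164 + 107*33 = 164 + 3531 = 3695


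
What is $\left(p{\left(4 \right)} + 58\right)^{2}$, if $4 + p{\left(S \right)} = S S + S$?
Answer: $5476$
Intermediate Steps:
$p{\left(S \right)} = -4 + S + S^{2}$ ($p{\left(S \right)} = -4 + \left(S S + S\right) = -4 + \left(S^{2} + S\right) = -4 + \left(S + S^{2}\right) = -4 + S + S^{2}$)
$\left(p{\left(4 \right)} + 58\right)^{2} = \left(\left(-4 + 4 + 4^{2}\right) + 58\right)^{2} = \left(\left(-4 + 4 + 16\right) + 58\right)^{2} = \left(16 + 58\right)^{2} = 74^{2} = 5476$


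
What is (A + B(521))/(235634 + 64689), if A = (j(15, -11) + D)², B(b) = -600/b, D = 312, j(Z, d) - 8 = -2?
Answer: 52685004/156468283 ≈ 0.33671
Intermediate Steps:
j(Z, d) = 6 (j(Z, d) = 8 - 2 = 6)
A = 101124 (A = (6 + 312)² = 318² = 101124)
(A + B(521))/(235634 + 64689) = (101124 - 600/521)/(235634 + 64689) = (101124 - 600*1/521)/300323 = (101124 - 600/521)*(1/300323) = (52685004/521)*(1/300323) = 52685004/156468283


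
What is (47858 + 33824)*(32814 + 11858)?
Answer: 3648898304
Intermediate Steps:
(47858 + 33824)*(32814 + 11858) = 81682*44672 = 3648898304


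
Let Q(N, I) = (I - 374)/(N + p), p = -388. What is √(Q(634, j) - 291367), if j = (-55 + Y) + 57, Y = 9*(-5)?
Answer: I*√1959163106/82 ≈ 539.79*I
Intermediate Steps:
Y = -45
j = -43 (j = (-55 - 45) + 57 = -100 + 57 = -43)
Q(N, I) = (-374 + I)/(-388 + N) (Q(N, I) = (I - 374)/(N - 388) = (-374 + I)/(-388 + N))
√(Q(634, j) - 291367) = √((-374 - 43)/(-388 + 634) - 291367) = √(-417/246 - 291367) = √((1/246)*(-417) - 291367) = √(-139/82 - 291367) = √(-23892233/82) = I*√1959163106/82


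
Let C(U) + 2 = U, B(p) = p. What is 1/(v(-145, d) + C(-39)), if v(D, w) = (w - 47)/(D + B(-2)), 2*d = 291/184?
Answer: -54096/2200931 ≈ -0.024579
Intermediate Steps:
d = 291/368 (d = (291/184)/2 = (291*(1/184))/2 = (½)*(291/184) = 291/368 ≈ 0.79076)
C(U) = -2 + U
v(D, w) = (-47 + w)/(-2 + D) (v(D, w) = (w - 47)/(D - 2) = (-47 + w)/(-2 + D))
1/(v(-145, d) + C(-39)) = 1/((-47 + 291/368)/(-2 - 145) + (-2 - 39)) = 1/(-17005/368/(-147) - 41) = 1/(-1/147*(-17005/368) - 41) = 1/(17005/54096 - 41) = 1/(-2200931/54096) = -54096/2200931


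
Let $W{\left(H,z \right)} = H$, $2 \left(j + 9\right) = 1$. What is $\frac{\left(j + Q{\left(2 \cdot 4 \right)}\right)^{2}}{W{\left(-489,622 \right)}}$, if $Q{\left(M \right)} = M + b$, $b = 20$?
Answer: $- \frac{507}{652} \approx -0.77761$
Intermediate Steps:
$j = - \frac{17}{2}$ ($j = -9 + \frac{1}{2} \cdot 1 = -9 + \frac{1}{2} = - \frac{17}{2} \approx -8.5$)
$Q{\left(M \right)} = 20 + M$ ($Q{\left(M \right)} = M + 20 = 20 + M$)
$\frac{\left(j + Q{\left(2 \cdot 4 \right)}\right)^{2}}{W{\left(-489,622 \right)}} = \frac{\left(- \frac{17}{2} + \left(20 + 2 \cdot 4\right)\right)^{2}}{-489} = \left(- \frac{17}{2} + \left(20 + 8\right)\right)^{2} \left(- \frac{1}{489}\right) = \left(- \frac{17}{2} + 28\right)^{2} \left(- \frac{1}{489}\right) = \left(\frac{39}{2}\right)^{2} \left(- \frac{1}{489}\right) = \frac{1521}{4} \left(- \frac{1}{489}\right) = - \frac{507}{652}$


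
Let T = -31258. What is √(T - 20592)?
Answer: 5*I*√2074 ≈ 227.71*I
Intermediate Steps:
√(T - 20592) = √(-31258 - 20592) = √(-51850) = 5*I*√2074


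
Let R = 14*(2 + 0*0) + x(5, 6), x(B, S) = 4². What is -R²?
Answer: -1936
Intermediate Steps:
x(B, S) = 16
R = 44 (R = 14*(2 + 0*0) + 16 = 14*(2 + 0) + 16 = 14*2 + 16 = 28 + 16 = 44)
-R² = -1*44² = -1*1936 = -1936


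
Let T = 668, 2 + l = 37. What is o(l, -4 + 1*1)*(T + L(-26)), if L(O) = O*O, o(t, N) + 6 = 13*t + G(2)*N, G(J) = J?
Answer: 595392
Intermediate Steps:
l = 35 (l = -2 + 37 = 35)
o(t, N) = -6 + 2*N + 13*t (o(t, N) = -6 + (13*t + 2*N) = -6 + (2*N + 13*t) = -6 + 2*N + 13*t)
L(O) = O²
o(l, -4 + 1*1)*(T + L(-26)) = (-6 + 2*(-4 + 1*1) + 13*35)*(668 + (-26)²) = (-6 + 2*(-4 + 1) + 455)*(668 + 676) = (-6 + 2*(-3) + 455)*1344 = (-6 - 6 + 455)*1344 = 443*1344 = 595392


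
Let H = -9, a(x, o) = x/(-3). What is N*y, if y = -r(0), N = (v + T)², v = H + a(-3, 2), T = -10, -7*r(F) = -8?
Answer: -2592/7 ≈ -370.29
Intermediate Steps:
r(F) = 8/7 (r(F) = -⅐*(-8) = 8/7)
a(x, o) = -x/3 (a(x, o) = x*(-⅓) = -x/3)
v = -8 (v = -9 - ⅓*(-3) = -9 + 1 = -8)
N = 324 (N = (-8 - 10)² = (-18)² = 324)
y = -8/7 (y = -1*8/7 = -8/7 ≈ -1.1429)
N*y = 324*(-8/7) = -2592/7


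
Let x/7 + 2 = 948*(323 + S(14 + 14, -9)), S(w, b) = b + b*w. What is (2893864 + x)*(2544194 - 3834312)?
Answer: -4264203803276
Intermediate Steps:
x = 411418 (x = -14 + 7*(948*(323 - 9*(1 + (14 + 14)))) = -14 + 7*(948*(323 - 9*(1 + 28))) = -14 + 7*(948*(323 - 9*29)) = -14 + 7*(948*(323 - 261)) = -14 + 7*(948*62) = -14 + 7*58776 = -14 + 411432 = 411418)
(2893864 + x)*(2544194 - 3834312) = (2893864 + 411418)*(2544194 - 3834312) = 3305282*(-1290118) = -4264203803276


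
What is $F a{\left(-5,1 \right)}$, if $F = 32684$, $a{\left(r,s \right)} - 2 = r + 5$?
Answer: $65368$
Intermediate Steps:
$a{\left(r,s \right)} = 7 + r$ ($a{\left(r,s \right)} = 2 + \left(r + 5\right) = 2 + \left(5 + r\right) = 7 + r$)
$F a{\left(-5,1 \right)} = 32684 \left(7 - 5\right) = 32684 \cdot 2 = 65368$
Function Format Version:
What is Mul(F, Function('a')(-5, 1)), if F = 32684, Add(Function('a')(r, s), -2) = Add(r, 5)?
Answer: 65368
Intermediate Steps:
Function('a')(r, s) = Add(7, r) (Function('a')(r, s) = Add(2, Add(r, 5)) = Add(2, Add(5, r)) = Add(7, r))
Mul(F, Function('a')(-5, 1)) = Mul(32684, Add(7, -5)) = Mul(32684, 2) = 65368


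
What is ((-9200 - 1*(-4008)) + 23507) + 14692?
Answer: 33007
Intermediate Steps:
((-9200 - 1*(-4008)) + 23507) + 14692 = ((-9200 + 4008) + 23507) + 14692 = (-5192 + 23507) + 14692 = 18315 + 14692 = 33007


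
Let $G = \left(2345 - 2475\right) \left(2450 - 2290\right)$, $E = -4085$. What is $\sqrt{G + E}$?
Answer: $3 i \sqrt{2765} \approx 157.75 i$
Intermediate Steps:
$G = -20800$ ($G = \left(-130\right) 160 = -20800$)
$\sqrt{G + E} = \sqrt{-20800 - 4085} = \sqrt{-24885} = 3 i \sqrt{2765}$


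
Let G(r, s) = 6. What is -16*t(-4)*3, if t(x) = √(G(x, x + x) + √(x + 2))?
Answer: -48*√(6 + I*√2) ≈ -118.38 - 13.762*I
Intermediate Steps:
t(x) = √(6 + √(2 + x)) (t(x) = √(6 + √(x + 2)) = √(6 + √(2 + x)))
-16*t(-4)*3 = -16*√(6 + √(2 - 4))*3 = -16*√(6 + √(-2))*3 = -16*√(6 + I*√2)*3 = -48*√(6 + I*√2)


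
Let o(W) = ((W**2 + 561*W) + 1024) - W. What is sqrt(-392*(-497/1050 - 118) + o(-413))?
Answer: I*sqrt(2980227)/15 ≈ 115.09*I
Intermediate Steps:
o(W) = 1024 + W**2 + 560*W (o(W) = (1024 + W**2 + 561*W) - W = 1024 + W**2 + 560*W)
sqrt(-392*(-497/1050 - 118) + o(-413)) = sqrt(-392*(-497/1050 - 118) + (1024 + (-413)**2 + 560*(-413))) = sqrt(-392*(-497*1/1050 - 118) + (1024 + 170569 - 231280)) = sqrt(-392*(-71/150 - 118) - 59687) = sqrt(-392*(-17771/150) - 59687) = sqrt(3483116/75 - 59687) = sqrt(-993409/75) = I*sqrt(2980227)/15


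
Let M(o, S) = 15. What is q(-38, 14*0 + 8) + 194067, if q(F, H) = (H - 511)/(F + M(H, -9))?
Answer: 4464044/23 ≈ 1.9409e+5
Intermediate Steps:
q(F, H) = (-511 + H)/(15 + F) (q(F, H) = (H - 511)/(F + 15) = (-511 + H)/(15 + F))
q(-38, 14*0 + 8) + 194067 = (-511 + (14*0 + 8))/(15 - 38) + 194067 = (-511 + (0 + 8))/(-23) + 194067 = -(-511 + 8)/23 + 194067 = -1/23*(-503) + 194067 = 503/23 + 194067 = 4464044/23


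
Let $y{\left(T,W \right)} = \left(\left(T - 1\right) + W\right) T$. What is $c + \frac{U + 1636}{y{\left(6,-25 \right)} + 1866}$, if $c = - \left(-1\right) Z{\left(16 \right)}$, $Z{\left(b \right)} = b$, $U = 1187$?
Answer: $\frac{10253}{582} \approx 17.617$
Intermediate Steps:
$y{\left(T,W \right)} = T \left(-1 + T + W\right)$ ($y{\left(T,W \right)} = \left(\left(-1 + T\right) + W\right) T = \left(-1 + T + W\right) T = T \left(-1 + T + W\right)$)
$c = 16$ ($c = - \left(-1\right) 16 = \left(-1\right) \left(-16\right) = 16$)
$c + \frac{U + 1636}{y{\left(6,-25 \right)} + 1866} = 16 + \frac{1187 + 1636}{6 \left(-1 + 6 - 25\right) + 1866} = 16 + \frac{2823}{6 \left(-20\right) + 1866} = 16 + \frac{2823}{-120 + 1866} = 16 + \frac{2823}{1746} = 16 + 2823 \cdot \frac{1}{1746} = 16 + \frac{941}{582} = \frac{10253}{582}$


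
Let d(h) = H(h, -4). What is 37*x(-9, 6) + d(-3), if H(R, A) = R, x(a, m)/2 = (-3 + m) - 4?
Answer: -77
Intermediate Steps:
x(a, m) = -14 + 2*m (x(a, m) = 2*((-3 + m) - 4) = 2*(-7 + m) = -14 + 2*m)
d(h) = h
37*x(-9, 6) + d(-3) = 37*(-14 + 2*6) - 3 = 37*(-14 + 12) - 3 = 37*(-2) - 3 = -74 - 3 = -77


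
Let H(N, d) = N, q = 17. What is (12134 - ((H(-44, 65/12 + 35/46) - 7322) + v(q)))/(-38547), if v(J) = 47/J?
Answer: -331453/655299 ≈ -0.50580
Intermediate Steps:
(12134 - ((H(-44, 65/12 + 35/46) - 7322) + v(q)))/(-38547) = (12134 - ((-44 - 7322) + 47/17))/(-38547) = (12134 - (-7366 + 47*(1/17)))*(-1/38547) = (12134 - (-7366 + 47/17))*(-1/38547) = (12134 - 1*(-125175/17))*(-1/38547) = (12134 + 125175/17)*(-1/38547) = (331453/17)*(-1/38547) = -331453/655299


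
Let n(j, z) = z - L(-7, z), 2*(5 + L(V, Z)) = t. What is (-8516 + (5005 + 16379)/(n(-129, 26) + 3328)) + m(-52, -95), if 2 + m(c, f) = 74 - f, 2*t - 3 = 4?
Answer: -112033185/13429 ≈ -8342.6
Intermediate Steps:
t = 7/2 (t = 3/2 + (½)*4 = 3/2 + 2 = 7/2 ≈ 3.5000)
L(V, Z) = -13/4 (L(V, Z) = -5 + (½)*(7/2) = -5 + 7/4 = -13/4)
m(c, f) = 72 - f (m(c, f) = -2 + (74 - f) = 72 - f)
n(j, z) = 13/4 + z (n(j, z) = z - 1*(-13/4) = z + 13/4 = 13/4 + z)
(-8516 + (5005 + 16379)/(n(-129, 26) + 3328)) + m(-52, -95) = (-8516 + (5005 + 16379)/((13/4 + 26) + 3328)) + (72 - 1*(-95)) = (-8516 + 21384/(117/4 + 3328)) + (72 + 95) = (-8516 + 21384/(13429/4)) + 167 = (-8516 + 21384*(4/13429)) + 167 = (-8516 + 85536/13429) + 167 = -114275828/13429 + 167 = -112033185/13429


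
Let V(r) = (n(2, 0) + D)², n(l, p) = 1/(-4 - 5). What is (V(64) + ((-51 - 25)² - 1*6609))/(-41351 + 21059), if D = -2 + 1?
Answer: 757/18468 ≈ 0.040990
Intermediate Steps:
n(l, p) = -⅑ (n(l, p) = 1/(-9) = -⅑)
D = -1
V(r) = 100/81 (V(r) = (-⅑ - 1)² = (-10/9)² = 100/81)
(V(64) + ((-51 - 25)² - 1*6609))/(-41351 + 21059) = (100/81 + ((-51 - 25)² - 1*6609))/(-41351 + 21059) = (100/81 + ((-76)² - 6609))/(-20292) = (100/81 + (5776 - 6609))*(-1/20292) = (100/81 - 833)*(-1/20292) = -67373/81*(-1/20292) = 757/18468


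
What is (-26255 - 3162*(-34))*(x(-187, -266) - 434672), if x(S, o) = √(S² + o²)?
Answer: -35318404016 + 406265*√4229 ≈ -3.5292e+10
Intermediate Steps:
(-26255 - 3162*(-34))*(x(-187, -266) - 434672) = (-26255 - 3162*(-34))*(√((-187)² + (-266)²) - 434672) = (-26255 + 107508)*(√(34969 + 70756) - 434672) = 81253*(√105725 - 434672) = 81253*(5*√4229 - 434672) = 81253*(-434672 + 5*√4229) = -35318404016 + 406265*√4229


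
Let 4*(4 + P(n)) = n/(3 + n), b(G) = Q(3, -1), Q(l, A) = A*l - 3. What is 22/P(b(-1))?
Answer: -44/7 ≈ -6.2857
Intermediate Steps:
Q(l, A) = -3 + A*l
b(G) = -6 (b(G) = -3 - 1*3 = -3 - 3 = -6)
P(n) = -4 + n/(4*(3 + n)) (P(n) = -4 + (n/(3 + n))/4 = -4 + n/(4*(3 + n)))
22/P(b(-1)) = 22/((3*(-16 - 5*(-6))/(4*(3 - 6)))) = 22/(((3/4)*(-16 + 30)/(-3))) = 22/(((3/4)*(-1/3)*14)) = 22/(-7/2) = 22*(-2/7) = -44/7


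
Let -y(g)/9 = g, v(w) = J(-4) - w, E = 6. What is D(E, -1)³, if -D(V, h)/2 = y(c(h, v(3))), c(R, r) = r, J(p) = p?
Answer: -2000376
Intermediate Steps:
v(w) = -4 - w
y(g) = -9*g
D(V, h) = -126 (D(V, h) = -(-18)*(-4 - 1*3) = -(-18)*(-4 - 3) = -(-18)*(-7) = -2*63 = -126)
D(E, -1)³ = (-126)³ = -2000376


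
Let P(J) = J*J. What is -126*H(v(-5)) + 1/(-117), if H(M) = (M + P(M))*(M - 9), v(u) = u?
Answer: 4127759/117 ≈ 35280.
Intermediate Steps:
P(J) = J²
H(M) = (-9 + M)*(M + M²) (H(M) = (M + M²)*(M - 9) = (M + M²)*(-9 + M) = (-9 + M)*(M + M²))
-126*H(v(-5)) + 1/(-117) = -(-630)*(-9 + (-5)² - 8*(-5)) + 1/(-117) = -(-630)*(-9 + 25 + 40) - 1/117 = -(-630)*56 - 1/117 = -126*(-280) - 1/117 = 35280 - 1/117 = 4127759/117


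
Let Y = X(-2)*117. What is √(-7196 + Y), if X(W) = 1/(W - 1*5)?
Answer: I*√353423/7 ≈ 84.928*I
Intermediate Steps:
X(W) = 1/(-5 + W) (X(W) = 1/(W - 5) = 1/(-5 + W))
Y = -117/7 (Y = 117/(-5 - 2) = 117/(-7) = -⅐*117 = -117/7 ≈ -16.714)
√(-7196 + Y) = √(-7196 - 117/7) = √(-50489/7) = I*√353423/7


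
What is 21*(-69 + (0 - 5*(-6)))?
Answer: -819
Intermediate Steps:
21*(-69 + (0 - 5*(-6))) = 21*(-69 + (0 + 30)) = 21*(-69 + 30) = 21*(-39) = -819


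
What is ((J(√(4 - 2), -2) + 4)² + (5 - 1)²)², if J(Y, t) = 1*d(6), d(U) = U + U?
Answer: 73984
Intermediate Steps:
d(U) = 2*U
J(Y, t) = 12 (J(Y, t) = 1*(2*6) = 1*12 = 12)
((J(√(4 - 2), -2) + 4)² + (5 - 1)²)² = ((12 + 4)² + (5 - 1)²)² = (16² + 4²)² = (256 + 16)² = 272² = 73984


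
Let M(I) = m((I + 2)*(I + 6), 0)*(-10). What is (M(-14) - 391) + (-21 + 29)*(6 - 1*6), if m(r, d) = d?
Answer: -391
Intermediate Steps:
M(I) = 0 (M(I) = 0*(-10) = 0)
(M(-14) - 391) + (-21 + 29)*(6 - 1*6) = (0 - 391) + (-21 + 29)*(6 - 1*6) = -391 + 8*(6 - 6) = -391 + 8*0 = -391 + 0 = -391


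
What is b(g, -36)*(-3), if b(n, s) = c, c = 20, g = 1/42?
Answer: -60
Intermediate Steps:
g = 1/42 ≈ 0.023810
b(n, s) = 20
b(g, -36)*(-3) = 20*(-3) = -60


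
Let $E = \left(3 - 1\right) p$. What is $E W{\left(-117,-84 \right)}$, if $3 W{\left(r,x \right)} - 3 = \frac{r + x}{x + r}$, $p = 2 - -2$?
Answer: $\frac{32}{3} \approx 10.667$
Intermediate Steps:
$p = 4$ ($p = 2 + 2 = 4$)
$W{\left(r,x \right)} = \frac{4}{3}$ ($W{\left(r,x \right)} = 1 + \frac{\left(r + x\right) \frac{1}{x + r}}{3} = 1 + \frac{\left(r + x\right) \frac{1}{r + x}}{3} = 1 + \frac{1}{3} \cdot 1 = 1 + \frac{1}{3} = \frac{4}{3}$)
$E = 8$ ($E = \left(3 - 1\right) 4 = 2 \cdot 4 = 8$)
$E W{\left(-117,-84 \right)} = 8 \cdot \frac{4}{3} = \frac{32}{3}$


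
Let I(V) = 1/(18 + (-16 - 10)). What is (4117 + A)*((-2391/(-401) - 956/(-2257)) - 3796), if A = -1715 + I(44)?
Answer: -1080392206635/118696 ≈ -9.1022e+6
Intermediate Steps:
I(V) = -⅛ (I(V) = 1/(18 - 26) = 1/(-8) = -⅛)
A = -13721/8 (A = -1715 - ⅛ = -13721/8 ≈ -1715.1)
(4117 + A)*((-2391/(-401) - 956/(-2257)) - 3796) = (4117 - 13721/8)*((-2391/(-401) - 956/(-2257)) - 3796) = 19215*((-2391*(-1/401) - 956*(-1/2257)) - 3796)/8 = 19215*((2391/401 + 956/2257) - 3796)/8 = 19215*(5779843/905057 - 3796)/8 = (19215/8)*(-3429816529/905057) = -1080392206635/118696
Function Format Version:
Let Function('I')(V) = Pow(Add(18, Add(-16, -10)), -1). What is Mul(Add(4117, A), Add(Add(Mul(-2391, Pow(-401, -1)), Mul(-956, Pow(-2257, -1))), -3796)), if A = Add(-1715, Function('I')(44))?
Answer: Rational(-1080392206635, 118696) ≈ -9.1022e+6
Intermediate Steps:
Function('I')(V) = Rational(-1, 8) (Function('I')(V) = Pow(Add(18, -26), -1) = Pow(-8, -1) = Rational(-1, 8))
A = Rational(-13721, 8) (A = Add(-1715, Rational(-1, 8)) = Rational(-13721, 8) ≈ -1715.1)
Mul(Add(4117, A), Add(Add(Mul(-2391, Pow(-401, -1)), Mul(-956, Pow(-2257, -1))), -3796)) = Mul(Add(4117, Rational(-13721, 8)), Add(Add(Mul(-2391, Pow(-401, -1)), Mul(-956, Pow(-2257, -1))), -3796)) = Mul(Rational(19215, 8), Add(Add(Mul(-2391, Rational(-1, 401)), Mul(-956, Rational(-1, 2257))), -3796)) = Mul(Rational(19215, 8), Add(Add(Rational(2391, 401), Rational(956, 2257)), -3796)) = Mul(Rational(19215, 8), Add(Rational(5779843, 905057), -3796)) = Mul(Rational(19215, 8), Rational(-3429816529, 905057)) = Rational(-1080392206635, 118696)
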